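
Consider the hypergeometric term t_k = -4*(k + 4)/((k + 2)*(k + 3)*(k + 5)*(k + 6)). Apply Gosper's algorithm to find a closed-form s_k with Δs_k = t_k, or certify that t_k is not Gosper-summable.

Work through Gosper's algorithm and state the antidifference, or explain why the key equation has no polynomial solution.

s_k = k*(-k - 7)/(5*(k**2 + 7*k + 10))

t_(k+1)/t_k = (k + 2)*(k + 5)**2/((k + 4)**2*(k + 7)).
So A=k + 2 and B=k + 7, with C=k**2 + 8*k + 16.
Need (k + 2)·f(k+1) − (k + 6)·f(k) = k**2 + 8*k + 16.
From deg A=1, deg B=1, deg C=2: d=4.
A polynomial solution: f(k) = k*(k + 3)*(k + 4)*(k + 7)/20.
Then R = B(k−1)f/C = k*(k + 3)*(k + 6)*(k + 7)/(20*(k + 4)), so s_k = R(k)·t_k = k*(-k - 7)/(5*(k**2 + 7*k + 10)).
Verify: 4*(-k - 4)/(k**4 + 16*k**3 + 91*k**2 + 216*k + 180) matches t_k.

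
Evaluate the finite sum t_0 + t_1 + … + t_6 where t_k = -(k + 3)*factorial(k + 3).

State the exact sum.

Σ = -3628794

Ratio r(k) = (k + 4)**2/(k + 3).
Factor: A=k + 4; B=1; C=k + 3.
f must satisfy (k + 4)·f(k+1) − (1)·f(k) = k + 3.
Degrees (1,0,1) ⇒ d ≤ 0.
Coefficient equations give f(k) = 1.
Then R = B(k−1)f/C = 1/(k + 3), so s_k = R(k)·t_k = -factorial(k + 3).
Check: Δs_k = -(k + 3)*factorial(k + 3). ✓
Σ_(k=0)^(6) t_k = s_(7) − s_(0) = -3628800 − (-6) = -3628794.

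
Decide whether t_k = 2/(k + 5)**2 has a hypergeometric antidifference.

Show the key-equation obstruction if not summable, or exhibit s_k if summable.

The ratio is (k + 5)**2/(k + 6)**2.
Normal form (A,B,C) = (k**2 + 10*k + 25, k**2 + 12*k + 36, 1).
Set up (k**2 + 10*k + 25)·f(k+1) − (k**2 + 10*k + 25)·f(k) − (1) = 0.
Degrees (2,2,0) ⇒ d ≤ 0.
Put f(k) = c0: A·f(k+1) − B(k−1)·f(k) − C = -1; need -1 = 0 — inconsistent ⇒ no f, not summable.

No — key equation has no polynomial f.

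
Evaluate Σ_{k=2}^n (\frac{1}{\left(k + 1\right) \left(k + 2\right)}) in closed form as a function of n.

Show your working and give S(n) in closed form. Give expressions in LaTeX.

r(k) = (k + 1)/(k + 3) after simplifying.
A = k + 1, B = k + 3, C = 1.
Key eq: (k + 1)·f(k+1) = (k + 2)·f(k) + (1).
Degrees (1,1,0) ⇒ d ≤ 1.
Solving with deg f ≤ 1: f(k) = k.
So s_k = (B(k−1)f/C)·t_k = (k*(k + 2))·t_k = k/(k + 1).
s_(k+1) − s_k = 1/(k**2 + 3*k + 2) = t_k.
Evaluate: s_(n+1) = (n + 1)/(n + 2); subtract s_(2) = 2/3 ⇒ S(n) = (n - 1)/(3*(n + 2)).

S(n) = \frac{n - 1}{3 \left(n + 2\right)}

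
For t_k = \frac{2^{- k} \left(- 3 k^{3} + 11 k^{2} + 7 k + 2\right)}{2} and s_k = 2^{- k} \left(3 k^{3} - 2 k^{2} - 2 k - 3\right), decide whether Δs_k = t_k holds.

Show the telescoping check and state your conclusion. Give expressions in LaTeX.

s_(k+1) = (3*k**3 + 7*k**2 + 3*k - 4)/(2*2**k)
s_(k+1) − s_k = (-3*k**3 + 11*k**2 + 7*k + 2)/(2*2**k)
(s_(k+1) − s_k) − t_k = 0

valid; difference matches t_k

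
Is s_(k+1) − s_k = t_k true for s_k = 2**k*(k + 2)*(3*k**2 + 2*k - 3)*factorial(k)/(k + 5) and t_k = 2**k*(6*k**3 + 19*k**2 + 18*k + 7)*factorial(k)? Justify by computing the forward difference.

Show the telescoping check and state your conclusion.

s_(k+1) = 2**(k + 1)*(k + 3)*(3*k**2 + 8*k + 2)*factorial(k + 1)/(k + 6)
s_(k+1) − s_k = 2**k*(6*k**5 + 67*k**4 + 260*k**3 + 445*k**2 + 332*k + 96)*factorial(k)/((k + 5)*(k + 6))
(s_(k+1) − s_k) − t_k = -3*2**k*(6*k**4 + 49*k**3 + 110*k**2 + 95*k + 38)*factorial(k)/((k + 5)*(k + 6))

Invalid: residual -3*2**k*(6*k**4 + 49*k**3 + 110*k**2 + 95*k + 38)*factorial(k)/((k + 5)*(k + 6)) ≠ 0.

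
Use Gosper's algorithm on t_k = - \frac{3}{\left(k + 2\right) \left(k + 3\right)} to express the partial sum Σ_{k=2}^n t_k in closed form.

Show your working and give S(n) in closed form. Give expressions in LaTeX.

S(n) = \frac{3 \left(1 - n\right)}{4 \left(n + 3\right)}

Ratio r(k) = (k + 2)/(k + 4).
So A=k + 2 and B=k + 4, with C=1.
Need (k + 2)·f(k+1) − (k + 3)·f(k) = 1.
From deg A=1, deg B=1, deg C=0: d=1.
A polynomial solution: f(k) = k/2.
R(k) = B(k−1)·f(k)/C(k) = k*(k + 3)/2; s_k = R·t_k = -3*k/(2*k + 4).
Δs = -3/(k**2 + 5*k + 6), as required.
Σ_(k=2)^n t_k = s_(n+1) − s_(2) = (3*(-n - 1)/(2*(n + 3))) − (-3/4), i.e. 3*(1 - n)/(4*(n + 3)).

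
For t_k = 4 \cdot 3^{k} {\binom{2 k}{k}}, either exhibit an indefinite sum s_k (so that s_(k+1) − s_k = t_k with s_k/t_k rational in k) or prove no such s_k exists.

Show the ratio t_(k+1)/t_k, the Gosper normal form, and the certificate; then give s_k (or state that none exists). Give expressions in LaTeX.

The ratio is 6*(2*k + 1)/(k + 1).
Gosper form: A/B · C(k+1)/C(k) with A=12*k + 6, B=k + 1, C=1.
Need (12*k + 6)·f(k+1) − (k)·f(k) = 1.
From deg A=1, deg B=1, deg C=0: d=-1.
Bound -1 < 0, so the key equation has no polynomial solution.

no hypergeometric antidifference exists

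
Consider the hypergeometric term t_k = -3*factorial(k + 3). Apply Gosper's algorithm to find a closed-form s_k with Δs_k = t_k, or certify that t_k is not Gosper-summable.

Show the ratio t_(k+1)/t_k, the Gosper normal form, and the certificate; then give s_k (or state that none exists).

none — t_k is not Gosper-summable

t_(k+1)/t_k = k + 4.
Take A(k)=k + 4, B(k)=1, C(k)=1.
Key eq: (k + 4)·f(k+1) = (1)·f(k) + (1).
Bound: deg f ≤ -1.
deg f ≤ -1 is impossible — no certificate.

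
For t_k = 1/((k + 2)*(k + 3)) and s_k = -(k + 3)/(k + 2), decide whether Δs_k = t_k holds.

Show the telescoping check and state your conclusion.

Valid — Δs_k = t_k.

s_(k+1) = (-k - 4)/(k + 3)
s_(k+1) − s_k = 1/(k**2 + 5*k + 6)
(s_(k+1) − s_k) − t_k = 0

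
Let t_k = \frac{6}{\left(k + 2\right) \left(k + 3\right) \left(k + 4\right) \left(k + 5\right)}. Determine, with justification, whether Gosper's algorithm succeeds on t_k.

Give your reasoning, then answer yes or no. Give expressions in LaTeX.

Yes. s_k = \frac{k \left(k^{2} + 9 k + 26\right)}{12 \left(k + 2\right) \left(k + 3\right) \left(k + 4\right)}.

r(k) = (k + 2)/(k + 6) after simplifying.
Gosper form: A/B · C(k+1)/C(k) with A=k + 2, B=k + 6, C=1.
Solve (k + 2)·f(k+1) − (k + 5)·f(k) = 1.
deg f ≤ 3 (via 1,1,0).
A polynomial solution: f(k) = k*(k**2 + 9*k + 26)/72.
So s_k = (B(k−1)f/C)·t_k = (k*(k + 5)*(k**2 + 9*k + 26)/72)·t_k = k*(k**2 + 9*k + 26)/(12*(k + 2)*(k + 3)*(k + 4)).
Check: Δs_k = 6/(k**4 + 14*k**3 + 71*k**2 + 154*k + 120). ✓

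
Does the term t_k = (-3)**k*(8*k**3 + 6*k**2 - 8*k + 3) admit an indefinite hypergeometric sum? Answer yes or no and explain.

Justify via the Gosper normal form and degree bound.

Yes. s_k = (-3)**k*(-2*k**3 + 3*k**2 + 2*k - 3).

The ratio is 3*(-8*k**3 - 30*k**2 - 28*k - 9)/(8*k**3 + 6*k**2 - 8*k + 3).
Normal form (A,B,C) = (-3, 1, k**3 + 3*k**2/4 - k + 3/8).
Solve (-3)·f(k+1) − (1)·f(k) = k**3 + 3*k**2/4 - k + 3/8.
Degrees (0,0,3) ⇒ d ≤ 3.
A polynomial solution: f(k) = -(k - 1)*(k + 1)*(2*k - 3)/8.
Get s_k = R·t_k = (-3)**k*(-2*k**3 + 3*k**2 + 2*k - 3) with R(k) = B(k−1)f(k)/C(k) = -(k - 1)*(k + 1)*(2*k - 3)/(8*k**3 + 6*k**2 - 8*k + 3).
Δs = (-3)**k*(8*k**3 + 6*k**2 - 8*k + 3), as required.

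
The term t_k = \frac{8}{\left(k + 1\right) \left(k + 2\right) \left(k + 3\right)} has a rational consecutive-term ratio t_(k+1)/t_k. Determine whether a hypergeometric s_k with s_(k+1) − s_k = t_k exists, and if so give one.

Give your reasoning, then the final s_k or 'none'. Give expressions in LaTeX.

s_k = \frac{2 k \left(k + 3\right)}{\left(k + 1\right) \left(k + 2\right)}

r(k) = (k + 1)/(k + 4) after simplifying.
A = k + 1, B = k + 4, C = 1.
Need (k + 1)·f(k+1) − (k + 3)·f(k) = 1.
Degrees (1,1,0) ⇒ d ≤ 2.
Coefficient equations give f(k) = k*(k + 3)/4.
So s_k = (B(k−1)f/C)·t_k = (k*(k + 3)**2/4)·t_k = 2*k*(k + 3)/((k + 1)*(k + 2)).
Δs = 8/(k**3 + 6*k**2 + 11*k + 6), as required.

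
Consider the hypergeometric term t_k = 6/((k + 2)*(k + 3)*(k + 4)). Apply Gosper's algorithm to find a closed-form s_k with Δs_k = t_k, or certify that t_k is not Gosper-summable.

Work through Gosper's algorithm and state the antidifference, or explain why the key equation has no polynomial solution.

Step 1: r(k) = (k + 2)/(k + 5).
Gosper form: A/B · C(k+1)/C(k) with A=k + 2, B=k + 5, C=1.
Set up (k + 2)·f(k+1) − (k + 4)·f(k) − (1) = 0.
d = 2 from the (1,1,0) case.
Solving with deg f ≤ 2: f(k) = k*(k + 5)/12.
R(k) = B(k−1)·f(k)/C(k) = k*(k + 4)*(k + 5)/12; s_k = R·t_k = k*(k + 5)/(2*(k + 2)*(k + 3)).
Check: Δs_k = 6/(k**3 + 9*k**2 + 26*k + 24). ✓

s_k = k*(k + 5)/(2*(k + 2)*(k + 3))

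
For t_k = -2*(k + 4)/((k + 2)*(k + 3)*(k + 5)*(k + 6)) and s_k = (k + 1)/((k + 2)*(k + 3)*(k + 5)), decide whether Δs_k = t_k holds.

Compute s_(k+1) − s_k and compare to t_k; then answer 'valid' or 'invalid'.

Invalid: residual 2*(3*k + 14)/(k**5 + 20*k**4 + 155*k**3 + 580*k**2 + 1044*k + 720) ≠ 0.

s_(k+1) = (k + 2)/((k + 3)*(k + 4)*(k + 6))
s_(k+1) − s_k = 2*(-k**2 - 5*k - 2)/(k**5 + 20*k**4 + 155*k**3 + 580*k**2 + 1044*k + 720)
(s_(k+1) − s_k) − t_k = 2*(3*k + 14)/(k**5 + 20*k**4 + 155*k**3 + 580*k**2 + 1044*k + 720)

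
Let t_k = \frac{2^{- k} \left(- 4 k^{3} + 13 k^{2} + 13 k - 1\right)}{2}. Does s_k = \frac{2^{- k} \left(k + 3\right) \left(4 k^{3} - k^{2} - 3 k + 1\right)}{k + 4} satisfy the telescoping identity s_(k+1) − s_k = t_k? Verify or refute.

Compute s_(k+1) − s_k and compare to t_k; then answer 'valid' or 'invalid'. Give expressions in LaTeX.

s_(k+1) = (4*k**4 + 27*k**3 + 51*k**2 + 29*k + 4)/(2*2**k*(k + 5))
s_(k+1) − s_k = (-4*k**5 - 19*k**4 + 61*k**3 + 309*k**2 + 194*k - 14)/(2*2**k*(k**2 + 9*k + 20))
(s_(k+1) − s_k) − t_k = (4*k**4 + 11*k**3 - 67*k**2 - 57*k + 6)/(2*2**k*(k**2 + 9*k + 20))

Invalid: residual \frac{2^{- k} \left(4 k^{4} + 11 k^{3} - 67 k^{2} - 57 k + 6\right)}{2 \left(k^{2} + 9 k + 20\right)} ≠ 0.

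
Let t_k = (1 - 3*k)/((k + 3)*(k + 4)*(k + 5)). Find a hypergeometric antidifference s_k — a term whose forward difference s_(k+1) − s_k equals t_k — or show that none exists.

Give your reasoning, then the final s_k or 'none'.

Compute t_(k+1)/t_k: get (k + 3)*(3*k + 2)/((k + 6)*(3*k - 1)).
A = k + 3, B = k + 6, C = k - 1/3.
Key eq: (k + 3)·f(k+1) = (k + 5)·f(k) + (k - 1/3).
d = 2 from the (1,1,1) case.
Coefficient equations give f(k) = k*(k - 2)/9.
Then R = B(k−1)f/C = k*(k - 2)*(k + 5)/(3*(3*k - 1)), so s_k = R(k)·t_k = k*(2 - k)/(3*(k + 3)*(k + 4)).
s_(k+1) − s_k = (1 - 3*k)/(k**3 + 12*k**2 + 47*k + 60) = t_k.

s_k = k*(2 - k)/(3*(k + 3)*(k + 4))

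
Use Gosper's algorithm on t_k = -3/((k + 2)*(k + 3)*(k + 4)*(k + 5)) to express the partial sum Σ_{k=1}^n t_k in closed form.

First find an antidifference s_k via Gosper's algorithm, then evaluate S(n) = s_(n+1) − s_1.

S(n) = n*(-n**2 - 12*n - 47)/(60*(n**3 + 12*n**2 + 47*n + 60))

Step 1: r(k) = (k + 2)/(k + 6).
Gosper form: A/B · C(k+1)/C(k) with A=k + 2, B=k + 6, C=1.
Set up (k + 2)·f(k+1) − (k + 5)·f(k) − (1) = 0.
From deg A=1, deg B=1, deg C=0: d=3.
A polynomial solution: f(k) = k*(k**2 + 9*k + 26)/72.
Get s_k = R·t_k = k*(-k**2 - 9*k - 26)/(24*(k + 2)*(k + 3)*(k + 4)) with R(k) = B(k−1)f(k)/C(k) = k*(k + 5)*(k**2 + 9*k + 26)/72.
s_(k+1) − s_k = -3/(k**4 + 14*k**3 + 71*k**2 + 154*k + 120) = t_k.
s_(n+1) = (-n**3 - 12*n**2 - 47*n - 36)/(24*(n**3 + 12*n**2 + 47*n + 60)) and s_(1) = -1/40, so S(n) = n*(-n**2 - 12*n - 47)/(60*(n**3 + 12*n**2 + 47*n + 60)).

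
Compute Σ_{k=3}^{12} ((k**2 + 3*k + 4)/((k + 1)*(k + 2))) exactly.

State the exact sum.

The ratio is (k + 1)*(3*k + (k + 1)**2 + 7)/((k + 3)*(k**2 + 3*k + 4)).
So A=k + 1 and B=k + 3, with C=k**2 + 3*k + 4.
f must satisfy (k + 1)·f(k+1) − (k + 2)·f(k) = k**2 + 3*k + 4.
Bound: deg f ≤ 2.
Match coefficients ⇒ f(k) = k*(k + 3).
Get s_k = R·t_k = k*(k + 3)/(k + 1) with R(k) = B(k−1)f(k)/C(k) = k*(k + 2)*(k + 3)/(k**2 + 3*k + 4).
Verify: (k**2 + 3*k + 4)/(k**2 + 3*k + 2) matches t_k.
Sum = s_(13) − s_(3); s_(13) = 104/7, s_(3) = 9/2 ⇒ 145/14.

Σ = 145/14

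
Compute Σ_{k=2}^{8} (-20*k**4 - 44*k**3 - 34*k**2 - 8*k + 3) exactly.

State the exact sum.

Σ = -239561

r(k) = (20*k**4 + 124*k**3 + 286*k**2 + 288*k + 103)/(20*k**4 + 44*k**3 + 34*k**2 + 8*k - 3) after simplifying.
A = 1, B = 1, C = k**4 + 11*k**3/5 + 17*k**2/10 + 2*k/5 - 3/20.
Set up (1)·f(k+1) − (1)·f(k) − (k**4 + 11*k**3/5 + 17*k**2/10 + 2*k/5 - 3/20) = 0.
From deg A=0, deg B=0, deg C=4: d=5.
Solving with deg f ≤ 5: f(k) = k*(4*k**4 + k**3 - 4*k**2 - 2*k - 2)/20.
R(k) = B(k−1)·f(k)/C(k) = k*(4*k**4 + k**3 - 4*k**2 - 2*k - 2)/(20*k**4 + 44*k**3 + 34*k**2 + 8*k - 3); s_k = R·t_k = k*(-4*k**4 - k**3 + 4*k**2 + 2*k + 2).
Δs = -20*k**4 - 44*k**3 - 34*k**2 - 8*k + 3, as required.
Sum = s_(9) − s_(2); s_(9) = -239661, s_(2) = -100 ⇒ -239561.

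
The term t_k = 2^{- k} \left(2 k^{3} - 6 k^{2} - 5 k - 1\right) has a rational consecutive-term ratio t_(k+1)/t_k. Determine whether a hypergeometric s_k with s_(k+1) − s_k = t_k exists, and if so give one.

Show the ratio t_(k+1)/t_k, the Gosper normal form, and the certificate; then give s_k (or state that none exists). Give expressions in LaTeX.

r(k) = (2*k**3 - 11*k - 10)/(2*(2*k**3 - 6*k**2 - 5*k - 1)) after simplifying.
Normal form (A,B,C) = (1/2, 1, k**3 - 3*k**2 - 5*k/2 - 1/2).
Solve (1/2)·f(k+1) − (1)·f(k) = k**3 - 3*k**2 - 5*k/2 - 1/2.
Degrees (0,0,3) ⇒ d ≤ 3.
Match coefficients ⇒ f(k) = -2*k**3 - k - 2.
Then R = B(k−1)f/C = -2*(2*k**3 + k + 2)/(2*k**3 - 6*k**2 - 5*k - 1), so s_k = R(k)·t_k = 2**(1 - k)*(-2*k**3 - k - 2).
Δs = (4*k**3 + k - 2*(k + 1)**3 + 1)/2**k, as required.

s_k = 2^{1 - k} \left(- 2 k^{3} - k - 2\right)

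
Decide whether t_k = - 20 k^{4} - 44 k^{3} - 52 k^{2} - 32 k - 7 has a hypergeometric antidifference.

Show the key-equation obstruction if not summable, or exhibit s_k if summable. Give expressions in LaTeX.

Yes. s_k = k \left(- 4 k^{4} - k^{3} - 2 k^{2} - k + 1\right).

The ratio is (20*k**4 + 124*k**3 + 304*k**2 + 348*k + 155)/(20*k**4 + 44*k**3 + 52*k**2 + 32*k + 7).
Take A(k)=1, B(k)=1, C(k)=k**4 + 11*k**3/5 + 13*k**2/5 + 8*k/5 + 7/20.
Solve (1)·f(k+1) − (1)·f(k) = k**4 + 11*k**3/5 + 13*k**2/5 + 8*k/5 + 7/20.
deg f ≤ 5 (via 0,0,4).
Match coefficients ⇒ f(k) = k*(4*k**4 + k**3 + 2*k**2 + k - 1)/20.
So s_k = (B(k−1)f/C)·t_k = (k*(4*k**4 + k**3 + 2*k**2 + k - 1)/(20*k**4 + 44*k**3 + 52*k**2 + 32*k + 7))·t_k = k*(-4*k**4 - k**3 - 2*k**2 - k + 1).
Δs = -20*k**4 - 44*k**3 - 52*k**2 - 32*k - 7, as required.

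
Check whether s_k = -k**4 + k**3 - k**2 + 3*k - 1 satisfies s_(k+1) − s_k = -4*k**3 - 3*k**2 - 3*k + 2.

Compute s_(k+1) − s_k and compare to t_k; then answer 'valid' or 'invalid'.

Valid — Δs_k = t_k.

s_(k+1) = -k**4 - 3*k**3 - 4*k**2 + 1
s_(k+1) − s_k = -4*k**3 - 3*k**2 - 3*k + 2
(s_(k+1) − s_k) − t_k = 0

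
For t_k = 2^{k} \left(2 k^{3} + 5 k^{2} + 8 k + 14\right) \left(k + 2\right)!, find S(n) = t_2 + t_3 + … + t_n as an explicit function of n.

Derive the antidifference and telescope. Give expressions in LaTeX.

r(k) = 2*(2*k**4 + 17*k**3 + 57*k**2 + 101*k + 87)/(2*k**3 + 5*k**2 + 8*k + 14) after simplifying.
So A=2*k + 6 and B=1, with C=k**3 + 5*k**2/2 + 4*k + 7.
f must satisfy (2*k + 6)·f(k+1) − (1)·f(k) = k**3 + 5*k**2/2 + 4*k + 7.
Degrees (1,0,3) ⇒ d ≤ 2.
Solve for f: f(k) = (k**2 - 2*k + 4)/2 (degree 2 ≤ 2).
Get s_k = R·t_k = 2**k*(k**2 - 2*k + 4)*factorial(k + 2) with R(k) = B(k−1)f(k)/C(k) = (k**2 - 2*k + 4)/(2*k**3 + 5*k**2 + 8*k + 14).
s_(k+1) − s_k = 2**k*(2*k**3 + 5*k**2 + 8*k + 14)*factorial(k + 2) = t_k.
Telescope: S(n) = s_(n+1) − s_(2) = 2**(n + 1)*(n**2 + 3)*factorial(n + 3) − (384) = 2*2**n*n**2*factorial(n + 3) + 6*2**n*factorial(n + 3) - 384.

S(n) = 2 \cdot 2^{n} n^{2} \left(n + 3\right)! + 6 \cdot 2^{n} \left(n + 3\right)! - 384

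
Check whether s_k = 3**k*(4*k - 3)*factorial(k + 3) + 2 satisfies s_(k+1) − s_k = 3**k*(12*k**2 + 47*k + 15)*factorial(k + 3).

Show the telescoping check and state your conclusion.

Valid: the claim telescopes to t_k.

s_(k+1) = 3**(k + 1)*(4*k + 1)*factorial(k + 4) + 2
s_(k+1) − s_k = 3**k*(12*k**2 + 47*k + 15)*factorial(k + 3)
(s_(k+1) − s_k) − t_k = 0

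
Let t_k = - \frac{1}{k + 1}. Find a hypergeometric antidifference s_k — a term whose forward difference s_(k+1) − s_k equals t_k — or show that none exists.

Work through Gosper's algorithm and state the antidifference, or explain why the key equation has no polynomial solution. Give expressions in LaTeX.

none — t_k is not Gosper-summable

Step 1: r(k) = (k + 1)/(k + 2).
So A=k + 1 and B=k + 2, with C=1.
Set up (k + 1)·f(k+1) − (k + 1)·f(k) − (1) = 0.
From deg A=1, deg B=1, deg C=0: d=0.
Put f(k) = c0: A·f(k+1) − B(k−1)·f(k) − C = -1; need -1 = 0 — inconsistent ⇒ no f, not summable.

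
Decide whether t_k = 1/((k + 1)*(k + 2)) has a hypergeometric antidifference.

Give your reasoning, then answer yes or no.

Yes. s_k = k/(k + 1).

The ratio is (k + 1)/(k + 3).
A = k + 1, B = k + 3, C = 1.
f must satisfy (k + 1)·f(k+1) − (k + 2)·f(k) = 1.
Bound: deg f ≤ 1.
Solve for f: f(k) = k (degree 1 ≤ 1).
So s_k = (B(k−1)f/C)·t_k = (k*(k + 2))·t_k = k/(k + 1).
Verify: 1/(k**2 + 3*k + 2) matches t_k.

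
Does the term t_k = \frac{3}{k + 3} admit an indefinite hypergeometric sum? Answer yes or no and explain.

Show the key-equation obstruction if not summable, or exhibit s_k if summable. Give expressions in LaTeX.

No — t_k has no hypergeometric antidifference.

The ratio is (k + 3)/(k + 4).
Gosper form: A/B · C(k+1)/C(k) with A=k + 3, B=k + 4, C=1.
Need (k + 3)·f(k+1) − (k + 3)·f(k) = 1.
Degrees (1,1,0) ⇒ d ≤ 0.
Put f(k) = c0: A·f(k+1) − B(k−1)·f(k) − C = -1; need -1 = 0 — inconsistent ⇒ no f, not summable.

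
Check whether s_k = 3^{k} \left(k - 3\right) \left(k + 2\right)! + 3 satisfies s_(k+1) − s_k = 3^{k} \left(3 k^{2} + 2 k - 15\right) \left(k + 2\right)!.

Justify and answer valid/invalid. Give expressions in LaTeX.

valid; difference matches t_k

s_(k+1) = 3**(k + 1)*(k - 2)*factorial(k + 3) + 3
s_(k+1) − s_k = 3**k*(3*k**2 + 2*k - 15)*factorial(k + 2)
(s_(k+1) − s_k) − t_k = 0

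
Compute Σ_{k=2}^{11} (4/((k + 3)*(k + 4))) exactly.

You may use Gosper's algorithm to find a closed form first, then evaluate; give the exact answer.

Σ = 8/15

Step 1: r(k) = (k + 3)/(k + 5).
Gosper form: A/B · C(k+1)/C(k) with A=k + 3, B=k + 5, C=1.
Set up (k + 3)·f(k+1) − (k + 4)·f(k) − (1) = 0.
deg f ≤ 1 (via 1,1,0).
Coefficient equations give f(k) = k/3.
Certificate R = B(k−1)f/C = k*(k + 4)/3 gives s_k = 4*k/(3*(k + 3)).
Verify: 4/(k**2 + 7*k + 12) matches t_k.
Σ_(k=2)^(11) t_k = s_(12) − s_(2) = 16/15 − (8/15) = 8/15.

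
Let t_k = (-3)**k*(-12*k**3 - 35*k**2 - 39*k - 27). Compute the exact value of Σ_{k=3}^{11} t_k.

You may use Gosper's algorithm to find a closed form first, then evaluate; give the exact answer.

Σ = 2909642229

Ratio r(k) = 3*(-12*k**3 - 71*k**2 - 145*k - 113)/(12*k**3 + 35*k**2 + 39*k + 27).
Normal form (A,B,C) = (-3, 1, k**3 + 35*k**2/12 + 13*k/4 + 9/4).
f must satisfy (-3)·f(k+1) − (1)·f(k) = k**3 + 35*k**2/12 + 13*k/4 + 9/4.
deg f ≤ 3 (via 0,0,3).
A polynomial solution: f(k) = -(3*k**3 + 2*k**2 + 3)/12.
Certificate R = B(k−1)f/C = -(3*k**3 + 2*k**2 + 3)/(12*k**3 + 35*k**2 + 39*k + 27) gives s_k = (-3)**k*(3*k**3 + 2*k**2 + 3).
s_(k+1) − s_k = (-3)**k*(-12*k**3 - 35*k**2 - 39*k - 27) = t_k.
Evaluate s at k=12 and k=3: 2909639475 and -2754; difference 2909642229.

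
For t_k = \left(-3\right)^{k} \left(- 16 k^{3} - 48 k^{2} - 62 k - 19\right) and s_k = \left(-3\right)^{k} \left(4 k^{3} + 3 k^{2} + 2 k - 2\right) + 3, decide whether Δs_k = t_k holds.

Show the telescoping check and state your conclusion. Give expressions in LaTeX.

valid; difference matches t_k

s_(k+1) = -3*(-3)**k*(2*k + 4*(k + 1)**3 + 3*(k + 1)**2) + 3
s_(k+1) − s_k = (-3)**k*(-16*k**3 - 48*k**2 - 62*k - 19)
(s_(k+1) − s_k) − t_k = 0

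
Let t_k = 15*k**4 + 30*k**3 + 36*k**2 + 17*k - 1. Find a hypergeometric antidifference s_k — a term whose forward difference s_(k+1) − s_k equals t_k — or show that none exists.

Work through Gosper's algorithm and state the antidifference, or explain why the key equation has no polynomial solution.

s_k = k*(3*k**4 + 2*k**2 - 2*k - 4)

Step 1: r(k) = (15*k**4 + 90*k**3 + 216*k**2 + 239*k + 97)/(15*k**4 + 30*k**3 + 36*k**2 + 17*k - 1).
So A=1 and B=1, with C=k**4 + 2*k**3 + 12*k**2/5 + 17*k/15 - 1/15.
f must satisfy (1)·f(k+1) − (1)·f(k) = k**4 + 2*k**3 + 12*k**2/5 + 17*k/15 - 1/15.
d = 5 from the (0,0,4) case.
A polynomial solution: f(k) = k*(3*k**4 + 2*k**2 - 2*k - 4)/15.
Certificate R = B(k−1)f/C = k*(3*k**4 + 2*k**2 - 2*k - 4)/(15*k**4 + 30*k**3 + 36*k**2 + 17*k - 1) gives s_k = k*(3*k**4 + 2*k**2 - 2*k - 4).
s_(k+1) − s_k = 15*k**4 + 30*k**3 + 36*k**2 + 17*k - 1 = t_k.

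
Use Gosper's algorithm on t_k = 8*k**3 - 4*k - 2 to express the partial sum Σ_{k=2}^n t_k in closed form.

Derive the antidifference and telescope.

S(n) = 2*n**4 + 4*n**3 - 4*n - 2

Step 1: r(k) = (2*k - 4*(k + 1)**3 + 3)/(-4*k**3 + 2*k + 1).
Normal form (A,B,C) = (1, 1, k**3 - k/2 - 1/4).
Set up (1)·f(k+1) − (1)·f(k) − (k**3 - k/2 - 1/4) = 0.
Degrees (0,0,3) ⇒ d ≤ 4.
A polynomial solution: f(k) = k**3*(k - 2)/4.
Then R = B(k−1)f/C = k**3*(k - 2)/(4*k**3 - 2*k - 1), so s_k = R(k)·t_k = 2*k**3*(k - 2).
s_(k+1) − s_k = 8*k**3 - 4*k - 2 = t_k.
Σ_(k=2)^n t_k = s_(n+1) − s_(2) = (2*n**4 + 4*n**3 - 4*n - 2) − (0), i.e. 2*n**4 + 4*n**3 - 4*n - 2.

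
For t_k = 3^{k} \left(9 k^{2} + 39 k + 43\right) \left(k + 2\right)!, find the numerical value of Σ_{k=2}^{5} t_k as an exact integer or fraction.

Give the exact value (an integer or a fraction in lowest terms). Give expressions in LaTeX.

Σ = 587863872

t_(k+1)/t_k = 3*(9*k**3 + 84*k**2 + 262*k + 273)/(9*k**2 + 39*k + 43).
Take A(k)=3*k + 9, B(k)=1, C(k)=k**2 + 13*k/3 + 43/9.
Key eq: (3*k + 9)·f(k+1) = (1)·f(k) + (k**2 + 13*k/3 + 43/9).
deg f ≤ 1 (via 1,0,2).
Solve for f: f(k) = (3*k + 2)/9 (degree 1 ≤ 1).
R(k) = B(k−1)·f(k)/C(k) = (3*k + 2)/(9*k**2 + 39*k + 43); s_k = R·t_k = 3**k*(3*k + 2)*factorial(k + 2).
s_(k+1) − s_k = 3**k*(9*k**2 + 39*k + 43)*factorial(k + 2) = t_k.
Evaluate s at k=6 and k=2: 587865600 and 1728; difference 587863872.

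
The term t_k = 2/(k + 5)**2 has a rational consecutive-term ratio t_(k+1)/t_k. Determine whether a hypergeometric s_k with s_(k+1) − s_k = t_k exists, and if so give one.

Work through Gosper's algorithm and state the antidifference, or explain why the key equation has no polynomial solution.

no hypergeometric antidifference exists

Ratio r(k) = (k + 5)**2/(k + 6)**2.
Normal form (A,B,C) = (k**2 + 10*k + 25, k**2 + 12*k + 36, 1).
Set up (k**2 + 10*k + 25)·f(k+1) − (k**2 + 10*k + 25)·f(k) − (1) = 0.
deg f ≤ 0 (via 2,2,0).
Generic f = c0 gives residual -1; -1 = 0 cannot hold, so t_k is not Gosper-summable.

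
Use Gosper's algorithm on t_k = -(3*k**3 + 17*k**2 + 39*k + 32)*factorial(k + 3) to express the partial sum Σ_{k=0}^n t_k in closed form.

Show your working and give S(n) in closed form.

The ratio is (3*k**4 + 38*k**3 + 186*k**2 + 419*k + 364)/(3*k**3 + 17*k**2 + 39*k + 32).
Normal form (A,B,C) = (k + 4, 1, k**3 + 17*k**2/3 + 13*k + 32/3).
Need (k + 4)·f(k+1) − (1)·f(k) = k**3 + 17*k**2/3 + 13*k + 32/3.
From deg A=1, deg B=0, deg C=3: d=2.
Match coefficients ⇒ f(k) = (3*k**2 + 2*k + 4)/3.
Then R = B(k−1)f/C = (3*k**2 + 2*k + 4)/(3*k**3 + 17*k**2 + 39*k + 32), so s_k = R(k)·t_k = -(3*k**2 + 2*k + 4)*factorial(k + 3).
s_(k+1) − s_k = -(3*k**3 + 17*k**2 + 39*k + 32)*factorial(k + 3) = t_k.
s_(n+1) = -(3*n**2 + 8*n + 9)*factorial(n + 4) and s_(0) = -24, so S(n) = -3*n**2*factorial(n + 4) - 8*n*factorial(n + 4) - 9*factorial(n + 4) + 24.

S(n) = -3*n**2*factorial(n + 4) - 8*n*factorial(n + 4) - 9*factorial(n + 4) + 24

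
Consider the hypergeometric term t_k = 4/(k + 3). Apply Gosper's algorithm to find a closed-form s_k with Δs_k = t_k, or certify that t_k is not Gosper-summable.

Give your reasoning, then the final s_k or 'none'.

not Gosper-summable; s_k does not exist

Compute t_(k+1)/t_k: get (k + 3)/(k + 4).
Take A(k)=k + 3, B(k)=k + 4, C(k)=1.
Set up (k + 3)·f(k+1) − (k + 3)·f(k) − (1) = 0.
Degrees (1,1,0) ⇒ d ≤ 0.
f = c0 ⇒ A·f(k+1) − B(k−1)·f(k) − C = -1. The system {-1 = 0} is inconsistent; no antidifference.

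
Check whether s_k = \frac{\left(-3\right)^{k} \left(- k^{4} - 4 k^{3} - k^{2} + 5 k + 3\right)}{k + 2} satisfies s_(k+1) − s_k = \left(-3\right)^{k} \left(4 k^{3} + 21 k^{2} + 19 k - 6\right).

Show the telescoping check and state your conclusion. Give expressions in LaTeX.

s_(k+1) = (-3)**(k + 1)*(-k**4 - 8*k**3 - 19*k**2 - 13*k + 2)/(k + 3)
s_(k+1) − s_k = (-3)**k*(4*k**5 + 37*k**4 + 118*k**3 + 151*k**2 + 54*k - 21)/(k**2 + 5*k + 6)
(s_(k+1) − s_k) − t_k = (-3)**k*(-4*k**4 - 30*k**3 - 64*k**2 - 30*k + 15)/(k**2 + 5*k + 6)

Invalid: residual \frac{\left(-3\right)^{k} \left(- 4 k^{4} - 30 k^{3} - 64 k^{2} - 30 k + 15\right)}{k^{2} + 5 k + 6} ≠ 0.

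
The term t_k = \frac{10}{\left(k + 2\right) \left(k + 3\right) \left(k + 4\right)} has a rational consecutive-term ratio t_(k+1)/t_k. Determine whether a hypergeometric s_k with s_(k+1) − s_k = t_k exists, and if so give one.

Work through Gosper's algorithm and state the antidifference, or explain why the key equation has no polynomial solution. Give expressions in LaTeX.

Ratio r(k) = (k + 2)/(k + 5).
Normal form (A,B,C) = (k + 2, k + 5, 1).
Need (k + 2)·f(k+1) − (k + 4)·f(k) = 1.
d = 2 from the (1,1,0) case.
Match coefficients ⇒ f(k) = k*(k + 5)/12.
So s_k = (B(k−1)f/C)·t_k = (k*(k + 4)*(k + 5)/12)·t_k = 5*k*(k + 5)/(6*(k + 2)*(k + 3)).
s_(k+1) − s_k = 10/(k**3 + 9*k**2 + 26*k + 24) = t_k.

s_k = \frac{5 k \left(k + 5\right)}{6 \left(k + 2\right) \left(k + 3\right)}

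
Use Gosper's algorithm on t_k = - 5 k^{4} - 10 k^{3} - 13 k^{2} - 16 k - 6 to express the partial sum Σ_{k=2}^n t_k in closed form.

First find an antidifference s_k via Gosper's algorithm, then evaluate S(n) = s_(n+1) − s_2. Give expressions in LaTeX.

Step 1: r(k) = (5*k**4 + 30*k**3 + 73*k**2 + 92*k + 50)/(5*k**4 + 10*k**3 + 13*k**2 + 16*k + 6).
Factor: A=1; B=1; C=k**4 + 2*k**3 + 13*k**2/5 + 16*k/5 + 6/5.
Key eq: (1)·f(k+1) = (1)·f(k) + (k**4 + 2*k**3 + 13*k**2/5 + 16*k/5 + 6/5).
Degrees (0,0,4) ⇒ d ≤ 5.
A polynomial solution: f(k) = k**2*(k**3 + k + 4)/5.
Get s_k = R·t_k = k**2*(-k**3 - k - 4) with R(k) = B(k−1)f(k)/C(k) = k**2*(k**3 + k + 4)/(5*k**4 + 10*k**3 + 13*k**2 + 16*k + 6).
s_(k+1) − s_k = -5*k**4 - 10*k**3 - 13*k**2 - 16*k - 6 = t_k.
Evaluate: s_(n+1) = -n**5 - 5*n**4 - 11*n**3 - 17*n**2 - 16*n - 6; subtract s_(2) = -56 ⇒ S(n) = -n**5 - 5*n**4 - 11*n**3 - 17*n**2 - 16*n + 50.

S(n) = - n^{5} - 5 n^{4} - 11 n^{3} - 17 n^{2} - 16 n + 50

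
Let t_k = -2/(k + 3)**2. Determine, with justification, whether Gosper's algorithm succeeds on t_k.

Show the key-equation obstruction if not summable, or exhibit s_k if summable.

Step 1: r(k) = (k + 3)**2/(k + 4)**2.
A = k**2 + 6*k + 9, B = k**2 + 8*k + 16, C = 1.
f must satisfy (k**2 + 6*k + 9)·f(k+1) − (k**2 + 6*k + 9)·f(k) = 1.
From deg A=2, deg B=2, deg C=0: d=0.
Write f(k) = c0. Then LHS − RHS = -1, requiring -1 = 0: contradictory. No certificate.

No; the coefficient equations for f are inconsistent.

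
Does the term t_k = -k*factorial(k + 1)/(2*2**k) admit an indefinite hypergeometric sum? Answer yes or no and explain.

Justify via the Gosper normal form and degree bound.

Yes. s_k = -factorial(k + 1)/2**k.

Compute t_(k+1)/t_k: get (k + 1)*(k + 2)/(2*k).
Gosper form: A/B · C(k+1)/C(k) with A=k/2 + 1, B=1, C=k.
Solve (k/2 + 1)·f(k+1) − (1)·f(k) = k.
Degrees (1,0,1) ⇒ d ≤ 0.
Solving with deg f ≤ 0: f(k) = 2.
So s_k = (B(k−1)f/C)·t_k = (2/k)·t_k = -factorial(k + 1)/2**k.
s_(k+1) − s_k = -k*factorial(k + 1)/(2*2**k) = t_k.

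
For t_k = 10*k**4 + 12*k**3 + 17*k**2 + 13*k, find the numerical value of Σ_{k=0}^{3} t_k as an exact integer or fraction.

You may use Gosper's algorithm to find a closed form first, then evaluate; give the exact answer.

Σ = 1728

Compute t_(k+1)/t_k: get (10*k**4 + 52*k**3 + 113*k**2 + 123*k + 52)/(k*(10*k**3 + 12*k**2 + 17*k + 13)).
A = 1, B = 1, C = k**4 + 6*k**3/5 + 17*k**2/10 + 13*k/10.
Key eq: (1)·f(k+1) = (1)·f(k) + (k**4 + 6*k**3/5 + 17*k**2/10 + 13*k/10).
deg f ≤ 5 (via 0,0,4).
Match coefficients ⇒ f(k) = k*(k - 1)*(2*k**3 + 3*k + 4)/10.
Then R = B(k−1)f/C = (k - 1)*(2*k**3 + 3*k + 4)/(10*k**3 + 12*k**2 + 17*k + 13), so s_k = R(k)·t_k = k*(2*k**4 - 2*k**3 + 3*k**2 + k - 4).
Δs = k*(10*k**3 + 12*k**2 + 17*k + 13), as required.
Sum = s_(4) − s_(0); s_(4) = 1728, s_(0) = 0 ⇒ 1728.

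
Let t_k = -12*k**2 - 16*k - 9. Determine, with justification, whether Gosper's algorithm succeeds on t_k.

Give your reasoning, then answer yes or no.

Yes. s_k = k*(-4*k**2 - 2*k - 3).

Ratio r(k) = (12*k**2 + 40*k + 37)/(12*k**2 + 16*k + 9).
A = 1, B = 1, C = k**2 + 4*k/3 + 3/4.
Solve (1)·f(k+1) − (1)·f(k) = k**2 + 4*k/3 + 3/4.
Degrees (0,0,2) ⇒ d ≤ 3.
Match coefficients ⇒ f(k) = k*(4*k**2 + 2*k + 3)/12.
Get s_k = R·t_k = k*(-4*k**2 - 2*k - 3) with R(k) = B(k−1)f(k)/C(k) = k*(4*k**2 + 2*k + 3)/(12*k**2 + 16*k + 9).
Verify: -12*k**2 - 16*k - 9 matches t_k.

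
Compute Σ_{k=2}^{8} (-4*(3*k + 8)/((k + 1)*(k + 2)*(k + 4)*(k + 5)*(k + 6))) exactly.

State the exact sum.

The ratio is (k + 1)*(k + 4)*(3*k + 11)/((k + 3)*(k + 7)*(3*k + 8)).
Take A(k)=k + 1, B(k)=k + 7, C(k)=k**2 + 17*k/3 + 8.
Set up (k + 1)·f(k+1) − (k + 6)·f(k) − (k**2 + 17*k/3 + 8) = 0.
Bound: deg f ≤ 5.
Solve for f: f(k) = k*(k + 2)*(k + 3)*(k**2 + 10*k + 29)/60 (degree 5 ≤ 5).
So s_k = (B(k−1)f/C)·t_k = (k*(k + 2)*(k + 6)*(k**2 + 10*k + 29)/(20*(3*k + 8)))·t_k = k*(-k**2 - 10*k - 29)/(5*(k**3 + 10*k**2 + 29*k + 20)).
Δs = 4*(-3*k - 8)/(k**5 + 18*k**4 + 121*k**3 + 372*k**2 + 508*k + 240), as required.
Evaluate s at k=9 and k=2: -18/91 and -53/315; difference -121/4095.

Σ = -121/4095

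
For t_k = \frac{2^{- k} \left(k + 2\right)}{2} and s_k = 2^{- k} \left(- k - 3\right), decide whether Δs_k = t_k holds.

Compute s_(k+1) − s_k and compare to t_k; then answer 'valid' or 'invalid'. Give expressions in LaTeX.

Valid: the claim telescopes to t_k.

s_(k+1) = (-k - 4)/(2*2**k)
s_(k+1) − s_k = (k + 2)/(2*2**k)
(s_(k+1) − s_k) − t_k = 0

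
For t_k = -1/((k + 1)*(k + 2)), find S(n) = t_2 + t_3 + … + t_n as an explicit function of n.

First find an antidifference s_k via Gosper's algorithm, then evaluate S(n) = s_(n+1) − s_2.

S(n) = (1 - n)/(3*(n + 2))

Step 1: r(k) = (k + 1)/(k + 3).
Gosper form: A/B · C(k+1)/C(k) with A=k + 1, B=k + 3, C=1.
f must satisfy (k + 1)·f(k+1) − (k + 2)·f(k) = 1.
From deg A=1, deg B=1, deg C=0: d=1.
Solving with deg f ≤ 1: f(k) = k.
R(k) = B(k−1)·f(k)/C(k) = k*(k + 2); s_k = R·t_k = -k/(k + 1).
Check: Δs_k = -1/(k**2 + 3*k + 2). ✓
Σ_(k=2)^n t_k = s_(n+1) − s_(2) = ((-n - 1)/(n + 2)) − (-2/3), i.e. (1 - n)/(3*(n + 2)).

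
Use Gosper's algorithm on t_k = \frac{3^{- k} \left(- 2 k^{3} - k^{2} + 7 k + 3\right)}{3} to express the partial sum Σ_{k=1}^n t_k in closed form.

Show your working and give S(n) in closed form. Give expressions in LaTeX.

t_(k+1)/t_k = (2*k**3 + 7*k**2 + k - 7)/(3*(2*k**3 + k**2 - 7*k - 3)).
A = 1/3, B = 1, C = k**3 + k**2/2 - 7*k/2 - 3/2.
Solve (1/3)·f(k+1) − (1)·f(k) = k**3 + k**2/2 - 7*k/2 - 3/2.
Degrees (0,0,3) ⇒ d ≤ 3.
Solve for f: f(k) = -3*k**2*(k + 2)/2 (degree 3 ≤ 3).
Then R = B(k−1)f/C = -3*k**2*(k + 2)/(2*k**3 + k**2 - 7*k - 3), so s_k = R(k)·t_k = k**2*(k + 2)/3**k.
Verify: (-2*k**3 - k**2 + 7*k + 3)/(3*3**k) matches t_k.
Evaluate: s_(n+1) = 3**(-n - 1)*(n**3 + 5*n**2 + 7*n + 3); subtract s_(1) = 1 ⇒ S(n) = 3**(-n - 1)*(-3**(n + 1) + n**3 + 5*n**2 + 7*n + 3).

S(n) = 3^{- n - 1} \left(- 3^{n + 1} + n^{3} + 5 n^{2} + 7 n + 3\right)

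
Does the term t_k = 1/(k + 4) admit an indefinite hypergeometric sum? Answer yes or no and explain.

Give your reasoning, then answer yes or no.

No — t_k has no hypergeometric antidifference.

r(k) = (k + 4)/(k + 5) after simplifying.
So A=k + 4 and B=k + 5, with C=1.
Need (k + 4)·f(k+1) − (k + 4)·f(k) = 1.
Bound: deg f ≤ 0.
Write f(k) = c0. Then LHS − RHS = -1, requiring -1 = 0: contradictory. No certificate.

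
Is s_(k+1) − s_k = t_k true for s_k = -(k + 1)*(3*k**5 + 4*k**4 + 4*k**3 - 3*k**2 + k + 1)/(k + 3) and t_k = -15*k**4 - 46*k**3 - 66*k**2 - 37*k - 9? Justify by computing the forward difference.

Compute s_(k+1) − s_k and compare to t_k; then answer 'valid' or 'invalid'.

s_(k+1) = (-3*k**6 - 25*k**5 - 88*k**4 - 163*k**3 - 164*k**2 - 86*k - 20)/(k + 4)
s_(k+1) − s_k = (-15*k**6 - 127*k**5 - 394*k**4 - 651*k**3 - 584*k**2 - 269*k - 56)/(k**2 + 7*k + 12)
(s_(k+1) − s_k) − t_k = 2*(12*k**5 + 87*k**4 + 200*k**3 + 238*k**2 + 119*k + 26)/(k**2 + 7*k + 12)

Invalid: residual 2*(12*k**5 + 87*k**4 + 200*k**3 + 238*k**2 + 119*k + 26)/(k**2 + 7*k + 12) ≠ 0.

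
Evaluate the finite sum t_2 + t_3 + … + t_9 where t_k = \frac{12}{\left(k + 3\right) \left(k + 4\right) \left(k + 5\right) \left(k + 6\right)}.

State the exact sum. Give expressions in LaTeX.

Ratio r(k) = (k + 3)/(k + 7).
So A=k + 3 and B=k + 7, with C=1.
f must satisfy (k + 3)·f(k+1) − (k + 6)·f(k) = 1.
Bound: deg f ≤ 3.
Solving with deg f ≤ 3: f(k) = k*(k**2 + 12*k + 47)/180.
Certificate R = B(k−1)f/C = k*(k + 6)*(k**2 + 12*k + 47)/180 gives s_k = k*(k**2 + 12*k + 47)/(15*(k + 3)*(k + 4)*(k + 5)).
s_(k+1) − s_k = 12/(k**4 + 18*k**3 + 119*k**2 + 342*k + 360) = t_k.
Telescoping: Σ = s_(10) − s_(2) = 89/1365 − (1/21) = 8/455.

Σ = 8/455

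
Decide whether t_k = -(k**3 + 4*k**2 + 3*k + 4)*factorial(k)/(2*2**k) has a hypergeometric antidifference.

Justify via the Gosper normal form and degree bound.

t_(k+1)/t_k = (k**4 + 8*k**3 + 21*k**2 + 26*k + 12)/(2*(k**3 + 4*k**2 + 3*k + 4)).
So A=k/2 + 1/2 and B=1, with C=k**3 + 4*k**2 + 3*k + 4.
f must satisfy (k/2 + 1/2)·f(k+1) − (1)·f(k) = k**3 + 4*k**2 + 3*k + 4.
Degrees (1,0,3) ⇒ d ≤ 2.
Coefficient equations give f(k) = 2*k*(k + 3).
R(k) = B(k−1)·f(k)/C(k) = 2*k*(k + 3)/(k**3 + 4*k**2 + 3*k + 4); s_k = R·t_k = -k*(k + 3)*factorial(k)/2**k.
Verify: -(k**3 + 4*k**2 + 3*k + 4)*factorial(k)/(2*2**k) matches t_k.

Yes. s_k = -k*(k + 3)*factorial(k)/2**k.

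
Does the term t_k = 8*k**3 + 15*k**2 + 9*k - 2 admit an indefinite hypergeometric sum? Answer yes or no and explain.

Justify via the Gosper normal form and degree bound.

Ratio r(k) = (8*k**3 + 39*k**2 + 63*k + 30)/(8*k**3 + 15*k**2 + 9*k - 2).
Take A(k)=1, B(k)=1, C(k)=k**3 + 15*k**2/8 + 9*k/8 - 1/4.
Solve (1)·f(k+1) − (1)·f(k) = k**3 + 15*k**2/8 + 9*k/8 - 1/4.
From deg A=0, deg B=0, deg C=3: d=4.
Solving with deg f ≤ 4: f(k) = k*(2*k**3 + k**2 - k - 4)/8.
Then R = B(k−1)f/C = k*(2*k**3 + k**2 - k - 4)/(8*k**3 + 15*k**2 + 9*k - 2), so s_k = R(k)·t_k = k*(2*k**3 + k**2 - k - 4).
Δs = 8*k**3 + 15*k**2 + 9*k - 2, as required.

Yes. s_k = k*(2*k**3 + k**2 - k - 4).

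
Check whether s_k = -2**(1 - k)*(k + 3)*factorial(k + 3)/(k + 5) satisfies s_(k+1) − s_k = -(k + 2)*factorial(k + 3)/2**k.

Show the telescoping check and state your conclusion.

s_(k+1) = -(k + 4)*factorial(k + 4)/(2**k*(k + 6))
s_(k+1) − s_k = -(k**3 + 11*k**2 + 38*k + 44)*factorial(k + 3)/(2**k*(k + 5)*(k + 6))
(s_(k+1) − s_k) − t_k = 2**(1 - k)*(k**2 + 7*k + 8)*factorial(k + 3)/((k + 5)*(k + 6))

Invalid: residual 2**(1 - k)*(k**2 + 7*k + 8)*factorial(k + 3)/((k + 5)*(k + 6)) ≠ 0.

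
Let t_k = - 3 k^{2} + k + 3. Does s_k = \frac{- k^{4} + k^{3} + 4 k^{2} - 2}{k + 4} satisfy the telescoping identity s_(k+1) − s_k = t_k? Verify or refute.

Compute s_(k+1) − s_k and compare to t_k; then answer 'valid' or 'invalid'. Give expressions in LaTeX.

s_(k+1) = (-k**4 - 3*k**3 + k**2 + 7*k + 2)/(k + 5)
s_(k+1) − s_k = (-3*k**4 - 20*k**3 - 9*k**2 + 32*k + 18)/(k**2 + 9*k + 20)
(s_(k+1) − s_k) − t_k = 3*(2*k**3 + 13*k**2 - 5*k - 14)/(k**2 + 9*k + 20)

Invalid: residual \frac{3 \left(2 k^{3} + 13 k^{2} - 5 k - 14\right)}{k^{2} + 9 k + 20} ≠ 0.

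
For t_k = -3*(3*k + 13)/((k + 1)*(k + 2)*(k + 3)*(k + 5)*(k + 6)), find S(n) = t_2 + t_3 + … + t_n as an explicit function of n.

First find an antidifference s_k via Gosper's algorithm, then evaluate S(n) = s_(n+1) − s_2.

S(n) = (-n**3 - 11*n**2 - 36*n + 48)/(28*(n**3 + 11*n**2 + 36*n + 36))

r(k) = (k + 1)*(k + 5)*(3*k + 16)/((k + 4)*(k + 7)*(3*k + 13)) after simplifying.
Gosper form: A/B · C(k+1)/C(k) with A=k + 1, B=k + 7, C=k**2 + 25*k/3 + 52/3.
Solve (k + 1)·f(k+1) − (k + 6)·f(k) = k**2 + 25*k/3 + 52/3.
From deg A=1, deg B=1, deg C=2: d=5.
A polynomial solution: f(k) = k*(k + 3)*(k + 4)*(k**2 + 8*k + 17)/30.
Then R = B(k−1)f/C = k*(k + 3)*(k + 6)*(k**2 + 8*k + 17)/(10*(3*k + 13)), so s_k = R(k)·t_k = 3*k*(-k**2 - 8*k - 17)/(10*(k**3 + 8*k**2 + 17*k + 10)).
s_(k+1) − s_k = 3*(-3*k - 13)/(k**5 + 17*k**4 + 107*k**3 + 307*k**2 + 396*k + 180) = t_k.
s_(n+1) = 3*(-n**3 - 11*n**2 - 36*n - 26)/(10*(n**3 + 11*n**2 + 36*n + 36)) and s_(2) = -37/140, so S(n) = (-n**3 - 11*n**2 - 36*n + 48)/(28*(n**3 + 11*n**2 + 36*n + 36)).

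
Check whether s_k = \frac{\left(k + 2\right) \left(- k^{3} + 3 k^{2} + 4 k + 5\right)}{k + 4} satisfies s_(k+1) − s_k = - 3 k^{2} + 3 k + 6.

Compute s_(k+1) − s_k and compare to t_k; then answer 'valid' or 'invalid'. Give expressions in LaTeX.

s_(k+1) = (-k**4 - 3*k**3 + 7*k**2 + 32*k + 33)/(k + 5)
s_(k+1) − s_k = (-3*k**4 - 20*k**3 - 3*k**2 + 86*k + 82)/(k**2 + 9*k + 20)
(s_(k+1) − s_k) − t_k = 2*(2*k**3 + 12*k**2 - 14*k - 19)/(k**2 + 9*k + 20)

Invalid: residual \frac{2 \left(2 k^{3} + 12 k^{2} - 14 k - 19\right)}{k^{2} + 9 k + 20} ≠ 0.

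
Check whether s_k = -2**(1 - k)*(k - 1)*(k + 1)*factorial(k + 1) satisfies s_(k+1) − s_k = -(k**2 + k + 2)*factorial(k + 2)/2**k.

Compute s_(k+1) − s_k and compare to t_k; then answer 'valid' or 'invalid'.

Invalid: residual (k**2 + 2)*factorial(k + 1)/2**k ≠ 0.

s_(k+1) = -k*(k + 2)*factorial(k + 2)/2**k
s_(k+1) − s_k = -(k**3 + 2*k**2 + 4*k + 2)*factorial(k + 1)/2**k
(s_(k+1) − s_k) − t_k = (k**2 + 2)*factorial(k + 1)/2**k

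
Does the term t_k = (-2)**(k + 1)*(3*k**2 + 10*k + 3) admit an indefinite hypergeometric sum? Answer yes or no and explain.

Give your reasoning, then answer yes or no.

t_(k+1)/t_k = 2*(-3*k**2 - 16*k - 16)/(3*k**2 + 10*k + 3).
Take A(k)=-2, B(k)=1, C(k)=k**2 + 10*k/3 + 1.
Need (-2)·f(k+1) − (1)·f(k) = k**2 + 10*k/3 + 1.
Bound: deg f ≤ 2.
Solving with deg f ≤ 2: f(k) = -(k**2 + 2*k - 1)/3.
So s_k = (B(k−1)f/C)·t_k = (-(k**2 + 2*k - 1)/((k + 3)*(3*k + 1)))·t_k = (-2)**(k + 1)*(-k**2 - 2*k + 1).
Verify: (-2)**(k + 1)*(3*k**2 + 10*k + 3) matches t_k.

Yes. s_k = (-2)**(k + 1)*(-k**2 - 2*k + 1).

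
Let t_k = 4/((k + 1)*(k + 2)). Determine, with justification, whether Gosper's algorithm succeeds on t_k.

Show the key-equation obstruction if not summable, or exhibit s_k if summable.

The ratio is (k + 1)/(k + 3).
Take A(k)=k + 1, B(k)=k + 3, C(k)=1.
Set up (k + 1)·f(k+1) − (k + 2)·f(k) − (1) = 0.
deg f ≤ 1 (via 1,1,0).
Solve for f: f(k) = k (degree 1 ≤ 1).
Get s_k = R·t_k = 4*k/(k + 1) with R(k) = B(k−1)f(k)/C(k) = k*(k + 2).
Δs = 4/(k**2 + 3*k + 2), as required.

Yes. s_k = 4*k/(k + 1).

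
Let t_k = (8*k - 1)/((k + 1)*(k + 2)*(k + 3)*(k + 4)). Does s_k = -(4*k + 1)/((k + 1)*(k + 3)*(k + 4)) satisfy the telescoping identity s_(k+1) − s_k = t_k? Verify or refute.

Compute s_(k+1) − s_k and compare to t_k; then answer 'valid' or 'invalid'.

Invalid: residual -24*k/(k**5 + 15*k**4 + 85*k**3 + 225*k**2 + 274*k + 120) ≠ 0.

s_(k+1) = (-4*k - 5)/((k + 2)*(k + 4)*(k + 5))
s_(k+1) − s_k = (8*k**2 + 15*k - 5)/(k**5 + 15*k**4 + 85*k**3 + 225*k**2 + 274*k + 120)
(s_(k+1) − s_k) − t_k = -24*k/(k**5 + 15*k**4 + 85*k**3 + 225*k**2 + 274*k + 120)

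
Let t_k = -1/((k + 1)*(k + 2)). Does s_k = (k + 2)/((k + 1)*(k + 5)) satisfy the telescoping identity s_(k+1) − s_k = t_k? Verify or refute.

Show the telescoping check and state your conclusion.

s_(k+1) = (k + 3)/((k + 2)*(k + 6))
s_(k+1) − s_k = (-k**2 - 5*k - 9)/(k**4 + 14*k**3 + 65*k**2 + 112*k + 60)
(s_(k+1) − s_k) − t_k = 3*(2*k + 7)/(k**4 + 14*k**3 + 65*k**2 + 112*k + 60)

Invalid: residual 3*(2*k + 7)/(k**4 + 14*k**3 + 65*k**2 + 112*k + 60) ≠ 0.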